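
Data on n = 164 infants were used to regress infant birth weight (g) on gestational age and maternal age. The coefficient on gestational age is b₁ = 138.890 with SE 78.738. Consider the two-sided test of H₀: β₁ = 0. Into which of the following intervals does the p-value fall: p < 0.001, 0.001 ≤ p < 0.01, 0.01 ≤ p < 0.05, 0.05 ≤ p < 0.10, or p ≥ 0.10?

0.05 ≤ p < 0.10

t = 138.890 / 78.738 = 1.764.
df = n − k − 1 = 164 − 2 − 1 = 161.
Two-sided p = 2·P(T_{161} > |t|) ≈ 0.0796.
So 0.05 ≤ p < 0.10.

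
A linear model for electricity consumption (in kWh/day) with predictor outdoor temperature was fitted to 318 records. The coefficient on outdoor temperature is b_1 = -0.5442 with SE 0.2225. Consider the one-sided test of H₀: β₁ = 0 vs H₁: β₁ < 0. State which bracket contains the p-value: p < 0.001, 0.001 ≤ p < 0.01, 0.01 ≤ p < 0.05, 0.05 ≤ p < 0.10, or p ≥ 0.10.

t = -0.5442 / 0.2225 = -2.446.
df = n − 2 = 318 − 2 = 316.
One-sided p = P(T_{316} < t) ≈ 0.0075.
So 0.001 ≤ p < 0.01.

0.001 ≤ p < 0.01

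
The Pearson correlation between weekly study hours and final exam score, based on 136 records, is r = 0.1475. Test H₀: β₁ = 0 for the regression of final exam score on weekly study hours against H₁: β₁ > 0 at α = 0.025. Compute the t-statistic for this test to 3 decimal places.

t = r·√(n − 2)/√(1 − r²) = 0.1475·√134/√0.978244 = 1.726.
df = n − 2 = 134.
One-sided p ≈ 0.0433, which is ≥ 0.025, so fail to reject H₀.
The data do not give significant evidence of a linear association between weekly study hours and final exam score.

t = 1.726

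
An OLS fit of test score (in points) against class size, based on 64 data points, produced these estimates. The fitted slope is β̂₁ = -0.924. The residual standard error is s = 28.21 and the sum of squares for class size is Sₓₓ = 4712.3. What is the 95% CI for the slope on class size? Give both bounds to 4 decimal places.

(-1.7455, -0.1025)

SE(β̂₁) = s/√Sₓₓ = 28.21/√4712.3 = 0.410948.
df = n − 2 = 62.
t* = t_{0.025, 62} = 1.998972.
Margin = t* × SE = 1.998972 × 0.410948 = 0.821473.
CI: -0.924 ± 0.821473 → (-1.7455, -0.1025).
With 95% confidence, each one-unit increase in class size is associated with a change of between -1.7455 and -0.1025 points in test score.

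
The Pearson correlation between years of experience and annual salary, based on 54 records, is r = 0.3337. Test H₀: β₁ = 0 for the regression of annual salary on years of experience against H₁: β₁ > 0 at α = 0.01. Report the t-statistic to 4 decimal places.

t = r·√(n − 2)/√(1 − r²) = 0.3337·√52/√0.888644 = 2.5527.
df = n − 2 = 52.
One-sided p ≈ 0.0068, which is < 0.01, so reject H₀.
There is evidence of a linear association between years of experience and annual salary.

t = 2.5527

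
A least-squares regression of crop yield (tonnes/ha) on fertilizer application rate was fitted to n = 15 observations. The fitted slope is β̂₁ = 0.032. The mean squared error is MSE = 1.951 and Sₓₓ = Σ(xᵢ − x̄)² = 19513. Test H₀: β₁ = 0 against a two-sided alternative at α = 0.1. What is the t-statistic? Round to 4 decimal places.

t = 3.2002

SE(β̂₁) = √(MSE/Sₓₓ) = √(1.951/19513) = 0.00999923.
t = 0.032 / 0.00999923 = 3.2002.
df = n − 2 = 13.
Two-sided p ≈ 0.0070, which is < 0.1, so reject H₀.
There is evidence that fertilizer application rate is associated with crop yield.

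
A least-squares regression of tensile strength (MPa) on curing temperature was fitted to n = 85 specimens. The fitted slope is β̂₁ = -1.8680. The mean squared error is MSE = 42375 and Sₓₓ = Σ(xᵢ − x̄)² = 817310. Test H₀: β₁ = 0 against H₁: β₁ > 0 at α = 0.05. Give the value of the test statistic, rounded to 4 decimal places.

SE(β̂₁) = √(MSE/Sₓₓ) = √(42375/817310) = 0.227699.
t = -1.8680 / 0.227699 = -8.2038.
df = n − 2 = 83.
One-sided p ≈ 1.0000, which is ≥ 0.05, so fail to reject H₀.
The data do not give significant evidence that the true slope on curing temperature is positive.

t = -8.2038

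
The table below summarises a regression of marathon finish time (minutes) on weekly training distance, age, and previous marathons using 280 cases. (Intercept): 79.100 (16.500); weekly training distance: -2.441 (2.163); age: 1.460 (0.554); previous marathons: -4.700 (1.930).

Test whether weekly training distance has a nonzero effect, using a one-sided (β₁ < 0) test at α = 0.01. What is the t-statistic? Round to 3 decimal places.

Read off: b = -2.441, SE = 2.163 for weekly training distance.
H₀: β₁ = 0 vs H₁: β₁ < 0.
t = -2.441 / 2.163 = -1.129.
df = n − k − 1 = 280 − 3 − 1 = 276.
One-sided p ≈ 0.1300, which is ≥ 0.01, so fail to reject H₀.
The data do not give significant evidence that the true slope on weekly training distance is negative, holding the other predictors fixed.

t = -1.129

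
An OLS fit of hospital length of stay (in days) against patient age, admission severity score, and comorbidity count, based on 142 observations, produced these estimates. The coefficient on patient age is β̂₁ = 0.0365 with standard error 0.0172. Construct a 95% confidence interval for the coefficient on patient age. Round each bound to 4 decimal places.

(0.0025, 0.0705)

df = n − k − 1 = 142 − 3 − 1 = 138.
t* = t_{0.025, 138} = 1.977304.
Margin = t* × SE = 1.977304 × 0.0172 = 0.034010.
CI: 0.0365 ± 0.034010 → (0.0025, 0.0705).
With 95% confidence, each one-unit increase in patient age is associated with a change of between 0.0025 and 0.0705 days in hospital length of stay, holding the other predictors fixed.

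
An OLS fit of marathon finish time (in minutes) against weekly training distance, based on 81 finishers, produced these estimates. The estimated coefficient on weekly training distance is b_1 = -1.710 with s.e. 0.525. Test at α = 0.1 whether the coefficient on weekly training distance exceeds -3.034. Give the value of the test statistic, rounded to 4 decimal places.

H₀: β₁ = -3.034 vs H₁: β₁ > -3.034.
t = (b_1 − β₁⁰)/SE = (-1.710 − (-3.034)) / 0.525 = 2.5219.
df = n − 2 = 81 − 2 = 79.
One-sided p ≈ 0.0068, which is < 0.1, so reject H₀.
There is evidence that the true slope on weekly training distance exceeds -3.034 minutes per unit.

t = 2.5219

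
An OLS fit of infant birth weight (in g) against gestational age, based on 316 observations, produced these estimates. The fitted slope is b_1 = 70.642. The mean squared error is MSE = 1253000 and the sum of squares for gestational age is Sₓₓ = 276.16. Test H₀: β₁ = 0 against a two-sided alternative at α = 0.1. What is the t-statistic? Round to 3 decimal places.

SE(b_1) = √(MSE/Sₓₓ) = √(1.253e+06/276.16) = 67.3589.
t = 70.642 / 67.3589 = 1.049.
df = n − 2 = 314.
Two-sided p ≈ 0.2951, which is ≥ 0.1, so fail to reject H₀.
The data do not give significant evidence of an association between gestational age and infant birth weight.

t = 1.049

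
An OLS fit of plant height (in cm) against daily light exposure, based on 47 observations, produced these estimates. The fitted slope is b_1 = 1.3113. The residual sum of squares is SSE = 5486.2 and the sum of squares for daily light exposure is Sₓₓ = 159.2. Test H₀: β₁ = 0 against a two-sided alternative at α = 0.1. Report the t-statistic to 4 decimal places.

t = 1.4985

MSE = SSE/(n − 2) = 5486.2/45 = 121.916.
SE(b_1) = √(MSE/Sₓₓ) = √(121.916/159.2) = 0.875101.
t = 1.3113 / 0.875101 = 1.4985.
df = n − 2 = 45.
Two-sided p ≈ 0.1410, which is ≥ 0.1, so fail to reject H₀.
The data do not give significant evidence of an association between daily light exposure and plant height.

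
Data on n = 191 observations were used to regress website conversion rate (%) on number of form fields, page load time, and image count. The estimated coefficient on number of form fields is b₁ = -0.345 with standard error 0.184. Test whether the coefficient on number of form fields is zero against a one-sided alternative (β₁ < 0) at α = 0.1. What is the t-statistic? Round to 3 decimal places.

H₀: β₁ = 0 vs H₁: β₁ < 0.
t = (b₁ − β₁⁰)/SE = -0.345 / 0.184 = -1.875.
df = n − k − 1 = 191 − 3 − 1 = 187.
One-sided p ≈ 0.0312, which is < 0.1, so reject H₀.
There is evidence that the true slope on number of form fields is negative, holding the other predictors fixed.

t = -1.875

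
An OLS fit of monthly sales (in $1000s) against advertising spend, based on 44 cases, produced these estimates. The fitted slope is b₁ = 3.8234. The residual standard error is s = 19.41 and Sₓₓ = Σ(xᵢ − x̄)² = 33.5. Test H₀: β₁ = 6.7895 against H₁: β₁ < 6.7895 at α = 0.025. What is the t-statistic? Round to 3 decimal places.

t = -0.884

SE(b₁) = s/√Sₓₓ = 19.41/√33.5 = 3.35354.
t = (3.8234 − 6.7895) / 3.35354 = -0.884.
df = n − 2 = 42.
One-sided p ≈ 0.1907, which is ≥ 0.025, so fail to reject H₀.
The data do not give significant evidence that the true slope on advertising spend is below 6.7895 $1000s per unit.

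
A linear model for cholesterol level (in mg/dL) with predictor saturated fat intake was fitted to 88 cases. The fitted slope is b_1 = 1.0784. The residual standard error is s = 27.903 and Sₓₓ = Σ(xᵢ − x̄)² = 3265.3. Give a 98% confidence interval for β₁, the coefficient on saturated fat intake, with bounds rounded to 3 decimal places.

(-0.079, 2.236)

SE(b_1) = s/√Sₓₓ = 27.903/√3265.3 = 0.488303.
df = n − 2 = 86.
t* = t_{0.01, 86} = 2.370493.
Margin = t* × SE = 2.370493 × 0.488303 = 1.15752.
CI: 1.0784 ± 1.15752 → (-0.079, 2.236).
With 98% confidence, each one-unit increase in saturated fat intake is associated with a change of between -0.079 and 2.236 mg/dL in cholesterol level.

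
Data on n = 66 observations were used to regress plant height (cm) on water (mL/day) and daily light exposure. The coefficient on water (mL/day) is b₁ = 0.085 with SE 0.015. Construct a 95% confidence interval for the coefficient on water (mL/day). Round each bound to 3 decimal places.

(0.055, 0.115)

df = n − k − 1 = 66 − 2 − 1 = 63.
t* = t_{0.025, 63} = 1.998341.
Margin = t* × SE = 1.998341 × 0.015 = 0.02998.
CI: 0.085 ± 0.02998 → (0.055, 0.115).
With 95% confidence, each one-unit increase in water (mL/day) is associated with a change of between 0.055 and 0.115 cm in plant height, holding the other predictors fixed.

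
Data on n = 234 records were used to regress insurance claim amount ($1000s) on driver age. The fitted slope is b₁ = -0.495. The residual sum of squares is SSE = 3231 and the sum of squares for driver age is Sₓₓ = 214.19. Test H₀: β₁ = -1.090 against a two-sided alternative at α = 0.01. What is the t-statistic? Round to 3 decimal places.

MSE = SSE/(n − 2) = 3231/232 = 13.9267.
SE(b₁) = √(MSE/Sₓₓ) = √(13.9267/214.19) = 0.254991.
t = (-0.495 − (-1.090)) / 0.254991 = 2.333.
df = n − 2 = 232.
Two-sided p ≈ 0.0205, which is ≥ 0.01, so fail to reject H₀.
The data are consistent with a true slope of -1.090 $1000s per unit of driver age.

t = 2.333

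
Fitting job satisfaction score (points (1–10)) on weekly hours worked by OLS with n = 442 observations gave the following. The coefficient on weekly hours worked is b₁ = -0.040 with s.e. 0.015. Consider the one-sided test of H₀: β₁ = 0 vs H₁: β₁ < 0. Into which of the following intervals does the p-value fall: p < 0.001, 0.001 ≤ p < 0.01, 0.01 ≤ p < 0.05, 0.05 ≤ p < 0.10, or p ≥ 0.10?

0.001 ≤ p < 0.01

t = -0.040 / 0.015 = -2.667.
df = n − 2 = 442 − 2 = 440.
One-sided p = P(T_{440} < t) ≈ 0.0040.
So 0.001 ≤ p < 0.01.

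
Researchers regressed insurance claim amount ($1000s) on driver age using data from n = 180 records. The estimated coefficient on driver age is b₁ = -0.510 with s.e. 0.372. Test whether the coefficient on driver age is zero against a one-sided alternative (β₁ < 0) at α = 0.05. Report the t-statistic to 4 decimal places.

H₀: β₁ = 0 vs H₁: β₁ < 0.
t = (b₁ − β₁⁰)/SE = -0.510 / 0.372 = -1.3710.
df = n − 2 = 180 − 2 = 178.
One-sided p ≈ 0.0861, which is ≥ 0.05, so fail to reject H₀.
The data do not give significant evidence that the true slope on driver age is negative.

t = -1.3710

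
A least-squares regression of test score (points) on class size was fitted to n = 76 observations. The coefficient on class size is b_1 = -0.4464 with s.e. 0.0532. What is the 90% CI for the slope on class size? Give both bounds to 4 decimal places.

(-0.5350, -0.3578)

df = n − 2 = 76 − 2 = 74.
t* = t_{0.05, 74} = 1.665707.
Margin = t* × SE = 1.665707 × 0.0532 = 0.088616.
CI: -0.4464 ± 0.088616 → (-0.5350, -0.3578).
With 90% confidence, each one-unit increase in class size is associated with a change of between -0.5350 and -0.3578 points in test score.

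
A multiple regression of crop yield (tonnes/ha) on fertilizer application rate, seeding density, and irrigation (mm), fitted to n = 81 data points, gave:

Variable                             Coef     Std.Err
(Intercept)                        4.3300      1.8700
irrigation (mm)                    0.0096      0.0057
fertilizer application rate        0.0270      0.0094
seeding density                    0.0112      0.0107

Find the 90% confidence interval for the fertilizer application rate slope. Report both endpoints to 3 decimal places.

(0.011, 0.043)

Read off: b = 0.0270, SE = 0.0094 for fertilizer application rate.
df = n − k − 1 = 81 − 3 − 1 = 77.
t* = t_{0.05, 77} = 1.664885.
Margin = t* × SE = 1.664885 × 0.0094 = 0.01565.
CI: 0.0270 ± 0.01565 → (0.011, 0.043).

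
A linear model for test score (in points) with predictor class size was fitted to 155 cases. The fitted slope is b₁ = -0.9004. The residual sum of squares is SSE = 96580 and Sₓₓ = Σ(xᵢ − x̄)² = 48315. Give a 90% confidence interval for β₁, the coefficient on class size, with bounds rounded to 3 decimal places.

MSE = SSE/(n − 2) = 96580/153 = 631.242.
SE(b₁) = √(MSE/Sₓₓ) = √(631.242/48315) = 0.114303.
df = n − 2 = 153.
t* = t_{0.05, 153} = 1.654874.
Margin = t* × SE = 1.654874 × 0.114303 = 0.18916.
CI: -0.9004 ± 0.18916 → (-1.090, -0.711).
With 90% confidence, each one-unit increase in class size is associated with a change of between -1.090 and -0.711 points in test score.

(-1.090, -0.711)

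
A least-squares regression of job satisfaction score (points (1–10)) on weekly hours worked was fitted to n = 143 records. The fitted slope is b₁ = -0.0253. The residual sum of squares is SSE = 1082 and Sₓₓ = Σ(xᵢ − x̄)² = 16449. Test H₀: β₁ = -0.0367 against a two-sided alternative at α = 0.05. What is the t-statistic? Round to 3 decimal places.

t = 0.528

MSE = SSE/(n − 2) = 1082/141 = 7.67376.
SE(b₁) = √(MSE/Sₓₓ) = √(7.67376/16449) = 0.021599.
t = (-0.0253 − (-0.0367)) / 0.021599 = 0.528.
df = n − 2 = 141.
Two-sided p ≈ 0.5985, which is ≥ 0.05, so fail to reject H₀.
The data are consistent with a true slope of -0.0367 points (1–10) per unit of weekly hours worked.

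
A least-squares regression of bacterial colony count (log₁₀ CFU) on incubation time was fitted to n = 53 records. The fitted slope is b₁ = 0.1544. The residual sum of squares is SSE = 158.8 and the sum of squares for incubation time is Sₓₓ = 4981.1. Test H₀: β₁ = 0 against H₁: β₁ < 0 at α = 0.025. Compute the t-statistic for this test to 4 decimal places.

t = 6.1755

MSE = SSE/(n − 2) = 158.8/51 = 3.11373.
SE(b₁) = √(MSE/Sₓₓ) = √(3.11373/4981.1) = 0.0250022.
t = 0.1544 / 0.0250022 = 6.1755.
df = n − 2 = 51.
One-sided p ≈ 1.0000, which is ≥ 0.025, so fail to reject H₀.
The data do not give significant evidence that the true slope on incubation time is negative.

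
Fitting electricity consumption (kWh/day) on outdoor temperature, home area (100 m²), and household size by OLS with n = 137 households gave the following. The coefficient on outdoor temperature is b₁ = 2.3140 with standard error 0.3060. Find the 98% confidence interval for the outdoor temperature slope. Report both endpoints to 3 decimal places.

df = n − k − 1 = 137 − 3 − 1 = 133.
t* = t_{0.01, 133} = 2.354712.
Margin = t* × SE = 2.354712 × 0.3060 = 0.72054.
CI: 2.3140 ± 0.72054 → (1.593, 3.035).
With 98% confidence, each one-unit increase in outdoor temperature is associated with a change of between 1.593 and 3.035 kWh/day in electricity consumption, holding the other predictors fixed.

(1.593, 3.035)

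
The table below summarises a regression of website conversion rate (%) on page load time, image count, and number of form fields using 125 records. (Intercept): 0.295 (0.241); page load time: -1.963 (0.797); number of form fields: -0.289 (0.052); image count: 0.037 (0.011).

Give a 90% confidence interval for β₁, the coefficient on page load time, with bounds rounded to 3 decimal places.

(-3.284, -0.642)

Read off: b = -1.963, SE = 0.797 for page load time.
df = n − k − 1 = 125 − 3 − 1 = 121.
t* = t_{0.05, 121} = 1.657544.
Margin = t* × SE = 1.657544 × 0.797 = 1.32106.
CI: -1.963 ± 1.32106 → (-3.284, -0.642).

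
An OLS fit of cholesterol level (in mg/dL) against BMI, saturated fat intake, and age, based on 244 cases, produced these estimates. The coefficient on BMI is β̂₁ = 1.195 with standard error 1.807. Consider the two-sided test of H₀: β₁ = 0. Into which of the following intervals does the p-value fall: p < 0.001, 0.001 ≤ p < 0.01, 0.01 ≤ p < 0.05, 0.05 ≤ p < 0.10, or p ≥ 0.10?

t = 1.195 / 1.807 = 0.661.
df = n − k − 1 = 244 − 3 − 1 = 240.
Two-sided p = 2·P(T_{240} > |t|) ≈ 0.5090.
So p ≥ 0.10.

p ≥ 0.10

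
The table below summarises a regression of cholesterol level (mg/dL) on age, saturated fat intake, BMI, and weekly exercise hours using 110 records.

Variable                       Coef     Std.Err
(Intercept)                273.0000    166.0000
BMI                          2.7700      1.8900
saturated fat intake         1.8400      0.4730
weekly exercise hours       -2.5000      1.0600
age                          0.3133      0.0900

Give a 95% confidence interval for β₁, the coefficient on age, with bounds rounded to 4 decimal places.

(0.1348, 0.4918)

Read off: b = 0.3133, SE = 0.0900 for age.
df = n − k − 1 = 110 − 4 − 1 = 105.
t* = t_{0.025, 105} = 1.982815.
Margin = t* × SE = 1.982815 × 0.0900 = 0.178453.
CI: 0.3133 ± 0.178453 → (0.1348, 0.4918).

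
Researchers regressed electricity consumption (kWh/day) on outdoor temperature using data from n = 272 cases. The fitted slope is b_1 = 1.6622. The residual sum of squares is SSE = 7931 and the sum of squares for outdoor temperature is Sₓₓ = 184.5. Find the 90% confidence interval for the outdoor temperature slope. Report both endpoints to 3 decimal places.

MSE = SSE/(n − 2) = 7931/270 = 29.3741.
SE(b_1) = √(MSE/Sₓₓ) = √(29.3741/184.5) = 0.39901.
df = n − 2 = 270.
t* = t_{0.05, 270} = 1.650517.
Margin = t* × SE = 1.650517 × 0.39901 = 0.65857.
CI: 1.6622 ± 0.65857 → (1.004, 2.321).
With 90% confidence, each one-unit increase in outdoor temperature is associated with a change of between 1.004 and 2.321 kWh/day in electricity consumption.

(1.004, 2.321)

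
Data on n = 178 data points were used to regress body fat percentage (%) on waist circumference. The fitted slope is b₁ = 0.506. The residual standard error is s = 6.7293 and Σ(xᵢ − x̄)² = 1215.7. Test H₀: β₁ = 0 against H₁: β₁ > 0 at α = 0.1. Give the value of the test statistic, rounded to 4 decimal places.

t = 2.6218

SE(b₁) = s/√Sₓₓ = 6.7293/√1215.7 = 0.193.
t = 0.506 / 0.193 = 2.6218.
df = n − 2 = 176.
One-sided p ≈ 0.0048, which is < 0.1, so reject H₀.
There is evidence that the true slope on waist circumference is positive.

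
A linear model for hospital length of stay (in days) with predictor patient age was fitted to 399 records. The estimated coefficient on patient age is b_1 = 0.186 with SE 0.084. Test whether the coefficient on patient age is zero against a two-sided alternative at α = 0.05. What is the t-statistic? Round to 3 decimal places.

t = 2.214

H₀: β₁ = 0 vs H₁: β₁ ≠ 0.
t = (b_1 − β₁⁰)/SE = 0.186 / 0.084 = 2.214.
df = n − 2 = 399 − 2 = 397.
Two-sided p ≈ 0.0274, which is < 0.05, so reject H₀.
There is evidence that patient age is associated with hospital length of stay.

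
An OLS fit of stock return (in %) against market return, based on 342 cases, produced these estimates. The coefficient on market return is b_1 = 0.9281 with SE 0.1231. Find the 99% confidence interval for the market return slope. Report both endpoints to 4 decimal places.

df = n − 2 = 342 − 2 = 340.
t* = t_{0.005, 340} = 2.590366.
Margin = t* × SE = 2.590366 × 0.1231 = 0.318874.
CI: 0.9281 ± 0.318874 → (0.6092, 1.2470).
With 99% confidence, each one-unit increase in market return is associated with a change of between 0.6092 and 1.2470 % in stock return.

(0.6092, 1.2470)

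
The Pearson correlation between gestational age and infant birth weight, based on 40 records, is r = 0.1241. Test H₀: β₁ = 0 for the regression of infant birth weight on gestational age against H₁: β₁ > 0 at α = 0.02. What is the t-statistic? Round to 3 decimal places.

t = r·√(n − 2)/√(1 − r²) = 0.1241·√38/√0.984599 = 0.771.
df = n − 2 = 38.
One-sided p ≈ 0.2227, which is ≥ 0.02, so fail to reject H₀.
The data do not give significant evidence of a linear association between gestational age and infant birth weight.

t = 0.771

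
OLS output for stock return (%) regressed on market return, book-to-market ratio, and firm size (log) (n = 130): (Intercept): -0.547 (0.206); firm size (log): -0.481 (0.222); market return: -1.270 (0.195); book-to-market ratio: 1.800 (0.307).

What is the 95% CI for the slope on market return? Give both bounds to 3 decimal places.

Read off: b = -1.270, SE = 0.195 for market return.
df = n − k − 1 = 130 − 3 − 1 = 126.
t* = t_{0.025, 126} = 1.978971.
Margin = t* × SE = 1.978971 × 0.195 = 0.38590.
CI: -1.270 ± 0.38590 → (-1.656, -0.884).

(-1.656, -0.884)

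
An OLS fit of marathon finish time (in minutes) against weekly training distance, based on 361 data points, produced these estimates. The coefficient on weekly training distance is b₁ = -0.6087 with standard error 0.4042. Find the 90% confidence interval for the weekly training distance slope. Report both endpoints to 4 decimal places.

(-1.2753, 0.0579)

df = n − 2 = 361 − 2 = 359.
t* = t_{0.05, 359} = 1.649109.
Margin = t* × SE = 1.649109 × 0.4042 = 0.666570.
CI: -0.6087 ± 0.666570 → (-1.2753, 0.0579).
With 90% confidence, each one-unit increase in weekly training distance is associated with a change of between -1.2753 and 0.0579 minutes in marathon finish time.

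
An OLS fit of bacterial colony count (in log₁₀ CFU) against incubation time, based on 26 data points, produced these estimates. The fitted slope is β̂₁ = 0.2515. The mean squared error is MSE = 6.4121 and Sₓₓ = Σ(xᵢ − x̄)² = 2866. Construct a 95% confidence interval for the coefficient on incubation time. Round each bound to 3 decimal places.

(0.154, 0.349)

SE(β̂₁) = √(MSE/Sₓₓ) = √(6.4121/2866) = 0.0473001.
df = n − 2 = 24.
t* = t_{0.025, 24} = 2.063899.
Margin = t* × SE = 2.063899 × 0.0473001 = 0.09762.
CI: 0.2515 ± 0.09762 → (0.154, 0.349).
With 95% confidence, each one-unit increase in incubation time is associated with a change of between 0.154 and 0.349 log₁₀ CFU in bacterial colony count.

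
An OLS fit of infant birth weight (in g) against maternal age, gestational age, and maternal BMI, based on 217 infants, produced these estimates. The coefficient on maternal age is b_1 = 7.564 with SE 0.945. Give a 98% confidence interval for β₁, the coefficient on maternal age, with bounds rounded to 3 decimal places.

(5.349, 9.779)

df = n − k − 1 = 217 − 3 − 1 = 213.
t* = t_{0.01, 213} = 2.343982.
Margin = t* × SE = 2.343982 × 0.945 = 2.21506.
CI: 7.564 ± 2.21506 → (5.349, 9.779).
With 98% confidence, each one-unit increase in maternal age is associated with a change of between 5.349 and 9.779 g in infant birth weight, holding the other predictors fixed.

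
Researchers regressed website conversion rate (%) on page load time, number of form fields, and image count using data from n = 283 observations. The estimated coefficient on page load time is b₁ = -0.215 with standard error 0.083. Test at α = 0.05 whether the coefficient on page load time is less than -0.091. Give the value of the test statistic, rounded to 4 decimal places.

H₀: β₁ = -0.091 vs H₁: β₁ < -0.091.
t = (b₁ − β₁⁰)/SE = (-0.215 − (-0.091)) / 0.083 = -1.4940.
df = n − k − 1 = 283 − 3 − 1 = 279.
One-sided p ≈ 0.0682, which is ≥ 0.05, so fail to reject H₀.
The data do not give significant evidence that the true slope on page load time is below -0.091 % per unit, holding the other predictors fixed.

t = -1.4940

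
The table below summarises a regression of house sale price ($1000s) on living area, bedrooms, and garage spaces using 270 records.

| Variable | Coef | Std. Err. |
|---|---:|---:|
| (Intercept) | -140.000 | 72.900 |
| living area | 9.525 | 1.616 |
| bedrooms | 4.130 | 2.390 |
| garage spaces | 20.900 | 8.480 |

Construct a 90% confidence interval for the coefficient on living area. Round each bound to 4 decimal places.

Read off: b = 9.525, SE = 1.616 for living area.
df = n − k − 1 = 270 − 3 − 1 = 266.
t* = t_{0.05, 266} = 1.650602.
Margin = t* × SE = 1.650602 × 1.616 = 2.667373.
CI: 9.525 ± 2.667373 → (6.8576, 12.1924).

(6.8576, 12.1924)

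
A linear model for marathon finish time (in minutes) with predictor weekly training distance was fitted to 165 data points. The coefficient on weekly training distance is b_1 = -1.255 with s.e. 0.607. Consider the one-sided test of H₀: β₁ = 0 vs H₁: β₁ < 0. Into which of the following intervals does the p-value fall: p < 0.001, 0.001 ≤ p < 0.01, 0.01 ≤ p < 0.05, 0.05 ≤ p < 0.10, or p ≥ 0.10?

0.01 ≤ p < 0.05

t = -1.255 / 0.607 = -2.068.
df = n − 2 = 165 − 2 = 163.
One-sided p = P(T_{163} < t) ≈ 0.0201.
So 0.01 ≤ p < 0.05.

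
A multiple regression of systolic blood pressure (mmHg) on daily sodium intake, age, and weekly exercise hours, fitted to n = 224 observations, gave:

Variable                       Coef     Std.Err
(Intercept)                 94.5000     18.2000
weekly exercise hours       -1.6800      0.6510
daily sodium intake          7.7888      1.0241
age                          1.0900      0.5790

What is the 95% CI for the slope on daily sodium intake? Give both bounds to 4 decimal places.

Read off: b = 7.7888, SE = 1.0241 for daily sodium intake.
df = n − k − 1 = 224 − 3 − 1 = 220.
t* = t_{0.025, 220} = 1.970806.
Margin = t* × SE = 1.970806 × 1.0241 = 2.018302.
CI: 7.7888 ± 2.018302 → (5.7705, 9.8071).

(5.7705, 9.8071)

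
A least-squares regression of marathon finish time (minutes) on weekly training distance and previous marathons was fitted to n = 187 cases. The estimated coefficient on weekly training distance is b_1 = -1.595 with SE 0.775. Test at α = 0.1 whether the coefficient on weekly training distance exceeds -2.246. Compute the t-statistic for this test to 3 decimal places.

t = 0.840

H₀: β₁ = -2.246 vs H₁: β₁ > -2.246.
t = (b_1 − β₁⁰)/SE = (-1.595 − (-2.246)) / 0.775 = 0.840.
df = n − k − 1 = 187 − 2 − 1 = 184.
One-sided p ≈ 0.2010, which is ≥ 0.1, so fail to reject H₀.
The data do not give significant evidence that the true slope on weekly training distance exceeds -2.246 minutes per unit, holding the other predictors fixed.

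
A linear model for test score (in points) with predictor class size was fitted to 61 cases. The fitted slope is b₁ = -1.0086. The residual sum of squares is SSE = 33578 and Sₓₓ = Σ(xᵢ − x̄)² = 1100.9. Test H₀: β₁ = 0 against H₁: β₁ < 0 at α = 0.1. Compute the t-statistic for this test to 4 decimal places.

t = -1.4028

MSE = SSE/(n − 2) = 33578/59 = 569.119.
SE(b₁) = √(MSE/Sₓₓ) = √(569.119/1100.9) = 0.718998.
t = -1.0086 / 0.718998 = -1.4028.
df = n − 2 = 59.
One-sided p ≈ 0.0830, which is < 0.1, so reject H₀.
There is evidence that the true slope on class size is negative.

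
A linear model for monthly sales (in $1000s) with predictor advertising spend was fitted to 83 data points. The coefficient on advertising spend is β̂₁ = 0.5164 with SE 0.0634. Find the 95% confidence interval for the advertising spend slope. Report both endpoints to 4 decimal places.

(0.3903, 0.6425)

df = n − 2 = 83 − 2 = 81.
t* = t_{0.025, 81} = 1.989686.
Margin = t* × SE = 1.989686 × 0.0634 = 0.126146.
CI: 0.5164 ± 0.126146 → (0.3903, 0.6425).
With 95% confidence, each one-unit increase in advertising spend is associated with a change of between 0.3903 and 0.6425 $1000s in monthly sales.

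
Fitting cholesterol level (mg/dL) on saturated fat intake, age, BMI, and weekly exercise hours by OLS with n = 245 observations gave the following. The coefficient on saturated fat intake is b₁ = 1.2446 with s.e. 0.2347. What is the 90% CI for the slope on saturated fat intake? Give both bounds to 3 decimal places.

df = n − k − 1 = 245 − 4 − 1 = 240.
t* = t_{0.05, 240} = 1.651227.
Margin = t* × SE = 1.651227 × 0.2347 = 0.38754.
CI: 1.2446 ± 0.38754 → (0.857, 1.632).
With 90% confidence, each one-unit increase in saturated fat intake is associated with a change of between 0.857 and 1.632 mg/dL in cholesterol level, holding the other predictors fixed.

(0.857, 1.632)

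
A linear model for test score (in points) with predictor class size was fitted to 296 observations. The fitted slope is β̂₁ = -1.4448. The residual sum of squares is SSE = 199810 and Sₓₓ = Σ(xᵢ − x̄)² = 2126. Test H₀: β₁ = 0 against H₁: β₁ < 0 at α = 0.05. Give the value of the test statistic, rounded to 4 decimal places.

t = -2.5554

MSE = SSE/(n − 2) = 199810/294 = 679.626.
SE(β̂₁) = √(MSE/Sₓₓ) = √(679.626/2126) = 0.565397.
t = -1.4448 / 0.565397 = -2.5554.
df = n − 2 = 294.
One-sided p ≈ 0.0056, which is < 0.05, so reject H₀.
There is evidence that the true slope on class size is negative.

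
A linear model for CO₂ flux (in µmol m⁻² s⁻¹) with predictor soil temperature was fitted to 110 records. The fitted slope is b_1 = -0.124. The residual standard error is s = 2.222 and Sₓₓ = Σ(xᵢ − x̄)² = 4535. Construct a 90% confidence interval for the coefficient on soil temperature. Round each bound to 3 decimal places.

(-0.179, -0.069)

SE(b_1) = s/√Sₓₓ = 2.222/√4535 = 0.0329956.
df = n − 2 = 108.
t* = t_{0.05, 108} = 1.659085.
Margin = t* × SE = 1.659085 × 0.0329956 = 0.05474.
CI: -0.124 ± 0.05474 → (-0.179, -0.069).
With 90% confidence, each one-unit increase in soil temperature is associated with a change of between -0.179 and -0.069 µmol m⁻² s⁻¹ in CO₂ flux.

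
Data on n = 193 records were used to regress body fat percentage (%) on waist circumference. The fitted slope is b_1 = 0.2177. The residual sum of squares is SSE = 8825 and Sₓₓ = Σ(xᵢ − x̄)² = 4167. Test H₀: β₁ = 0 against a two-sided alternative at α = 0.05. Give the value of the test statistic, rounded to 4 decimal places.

t = 2.0674

MSE = SSE/(n − 2) = 8825/191 = 46.2042.
SE(b_1) = √(MSE/Sₓₓ) = √(46.2042/4167) = 0.1053.
t = 0.2177 / 0.1053 = 2.0674.
df = n − 2 = 191.
Two-sided p ≈ 0.0400, which is < 0.05, so reject H₀.
There is evidence that waist circumference is associated with body fat percentage.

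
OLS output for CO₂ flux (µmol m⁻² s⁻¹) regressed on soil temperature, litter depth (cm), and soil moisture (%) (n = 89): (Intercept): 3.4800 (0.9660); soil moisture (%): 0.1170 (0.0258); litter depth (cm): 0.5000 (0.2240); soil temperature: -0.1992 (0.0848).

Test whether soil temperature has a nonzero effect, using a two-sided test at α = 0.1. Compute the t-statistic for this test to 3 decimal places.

Read off: b = -0.1992, SE = 0.0848 for soil temperature.
H₀: β₁ = 0 vs H₁: β₁ ≠ 0.
t = -0.1992 / 0.0848 = -2.349.
df = n − k − 1 = 89 − 3 − 1 = 85.
Two-sided p ≈ 0.0211, which is < 0.1, so reject H₀.
There is evidence that soil temperature is associated with CO₂ flux, holding the other predictors fixed.

t = -2.349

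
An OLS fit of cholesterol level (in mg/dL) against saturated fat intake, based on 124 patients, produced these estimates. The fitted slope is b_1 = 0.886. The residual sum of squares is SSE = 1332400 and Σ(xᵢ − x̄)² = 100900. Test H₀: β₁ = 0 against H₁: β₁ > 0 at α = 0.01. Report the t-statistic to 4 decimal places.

t = 2.6930

MSE = SSE/(n − 2) = 1332400/122 = 10921.3.
SE(b_1) = √(MSE/Sₓₓ) = √(10921.3/100900) = 0.328997.
t = 0.886 / 0.328997 = 2.6930.
df = n − 2 = 122.
One-sided p ≈ 0.0040, which is < 0.01, so reject H₀.
There is evidence that the true slope on saturated fat intake is positive.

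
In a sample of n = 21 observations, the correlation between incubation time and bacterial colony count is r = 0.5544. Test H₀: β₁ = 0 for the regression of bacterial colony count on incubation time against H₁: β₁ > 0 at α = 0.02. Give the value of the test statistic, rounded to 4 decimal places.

t = 2.9037

t = r·√(n − 2)/√(1 − r²) = 0.5544·√19/√0.692641 = 2.9037.
df = n − 2 = 19.
One-sided p ≈ 0.0046, which is < 0.02, so reject H₀.
There is evidence of a linear association between incubation time and bacterial colony count.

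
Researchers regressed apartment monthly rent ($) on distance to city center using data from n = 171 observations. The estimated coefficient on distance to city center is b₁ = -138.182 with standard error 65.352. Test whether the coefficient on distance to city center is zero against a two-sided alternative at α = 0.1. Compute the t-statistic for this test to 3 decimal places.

H₀: β₁ = 0 vs H₁: β₁ ≠ 0.
t = (b₁ − β₁⁰)/SE = -138.182 / 65.352 = -2.114.
df = n − 2 = 171 − 2 = 169.
Two-sided p ≈ 0.0359, which is < 0.1, so reject H₀.
There is evidence that distance to city center is associated with apartment monthly rent.

t = -2.114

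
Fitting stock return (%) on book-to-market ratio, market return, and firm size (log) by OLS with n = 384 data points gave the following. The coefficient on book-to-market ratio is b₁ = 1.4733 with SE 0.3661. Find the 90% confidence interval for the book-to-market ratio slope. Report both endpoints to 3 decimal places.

(0.870, 2.077)

df = n − k − 1 = 384 − 3 − 1 = 380.
t* = t_{0.05, 380} = 1.648873.
Margin = t* × SE = 1.648873 × 0.3661 = 0.60365.
CI: 1.4733 ± 0.60365 → (0.870, 2.077).
With 90% confidence, each one-unit increase in book-to-market ratio is associated with a change of between 0.870 and 2.077 % in stock return, holding the other predictors fixed.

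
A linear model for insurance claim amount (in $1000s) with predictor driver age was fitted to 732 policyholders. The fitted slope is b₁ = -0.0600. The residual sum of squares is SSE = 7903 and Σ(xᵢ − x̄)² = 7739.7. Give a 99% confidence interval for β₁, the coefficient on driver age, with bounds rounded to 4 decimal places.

(-0.1566, 0.0366)

MSE = SSE/(n − 2) = 7903/730 = 10.826.
SE(b₁) = √(MSE/Sₓₓ) = √(10.826/7739.7) = 0.0374001.
df = n − 2 = 730.
t* = t_{0.005, 730} = 2.582581.
Margin = t* × SE = 2.582581 × 0.0374001 = 0.096589.
CI: -0.0600 ± 0.096589 → (-0.1566, 0.0366).
With 99% confidence, each one-unit increase in driver age is associated with a change of between -0.1566 and 0.0366 $1000s in insurance claim amount.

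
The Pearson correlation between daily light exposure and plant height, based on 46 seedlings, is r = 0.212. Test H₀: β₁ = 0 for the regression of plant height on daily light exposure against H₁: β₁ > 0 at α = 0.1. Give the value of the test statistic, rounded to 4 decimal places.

t = r·√(n − 2)/√(1 − r²) = 0.212·√44/√0.955056 = 1.4390.
df = n − 2 = 44.
One-sided p ≈ 0.0786, which is < 0.1, so reject H₀.
There is evidence of a linear association between daily light exposure and plant height.

t = 1.4390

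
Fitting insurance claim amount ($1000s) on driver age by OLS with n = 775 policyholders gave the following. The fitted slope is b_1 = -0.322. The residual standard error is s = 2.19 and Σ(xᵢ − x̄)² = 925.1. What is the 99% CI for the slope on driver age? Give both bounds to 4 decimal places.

(-0.5079, -0.1361)

SE(b_1) = s/√Sₓₓ = 2.19/√925.1 = 0.0720029.
df = n − 2 = 773.
t* = t_{0.005, 773} = 2.582204.
Margin = t* × SE = 2.582204 × 0.0720029 = 0.185926.
CI: -0.322 ± 0.185926 → (-0.5079, -0.1361).
With 99% confidence, each one-unit increase in driver age is associated with a change of between -0.5079 and -0.1361 $1000s in insurance claim amount.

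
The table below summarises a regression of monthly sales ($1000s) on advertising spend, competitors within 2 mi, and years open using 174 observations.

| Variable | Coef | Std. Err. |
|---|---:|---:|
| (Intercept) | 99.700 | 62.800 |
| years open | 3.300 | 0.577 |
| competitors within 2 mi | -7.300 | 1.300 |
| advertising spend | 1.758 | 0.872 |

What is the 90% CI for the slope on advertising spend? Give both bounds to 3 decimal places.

(0.316, 3.200)

Read off: b = 1.758, SE = 0.872 for advertising spend.
df = n − k − 1 = 174 − 3 − 1 = 170.
t* = t_{0.05, 170} = 1.653866.
Margin = t* × SE = 1.653866 × 0.872 = 1.44217.
CI: 1.758 ± 1.44217 → (0.316, 3.200).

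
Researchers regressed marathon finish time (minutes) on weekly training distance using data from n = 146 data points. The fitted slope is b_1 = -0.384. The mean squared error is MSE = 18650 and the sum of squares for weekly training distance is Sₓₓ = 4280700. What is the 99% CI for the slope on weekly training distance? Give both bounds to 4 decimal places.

(-0.5563, -0.2117)

SE(b_1) = √(MSE/Sₓₓ) = √(18650/4280700) = 0.0660058.
df = n − 2 = 144.
t* = t_{0.005, 144} = 2.610402.
Margin = t* × SE = 2.610402 × 0.0660058 = 0.172302.
CI: -0.384 ± 0.172302 → (-0.5563, -0.2117).
With 99% confidence, each one-unit increase in weekly training distance is associated with a change of between -0.5563 and -0.2117 minutes in marathon finish time.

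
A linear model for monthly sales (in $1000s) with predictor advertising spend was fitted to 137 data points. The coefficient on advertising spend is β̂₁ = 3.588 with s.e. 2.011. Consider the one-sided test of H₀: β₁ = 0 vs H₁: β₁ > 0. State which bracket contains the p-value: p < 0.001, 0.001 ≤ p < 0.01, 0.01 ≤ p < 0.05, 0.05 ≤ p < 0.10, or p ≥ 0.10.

0.01 ≤ p < 0.05

t = 3.588 / 2.011 = 1.784.
df = n − 2 = 137 − 2 = 135.
One-sided p = P(T_{135} > t) ≈ 0.0383.
So 0.01 ≤ p < 0.05.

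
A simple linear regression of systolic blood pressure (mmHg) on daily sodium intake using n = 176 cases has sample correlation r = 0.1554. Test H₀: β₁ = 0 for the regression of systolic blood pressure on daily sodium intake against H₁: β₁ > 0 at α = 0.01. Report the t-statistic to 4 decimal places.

t = r·√(n − 2)/√(1 − r²) = 0.1554·√174/√0.975851 = 2.0751.
df = n − 2 = 174.
One-sided p ≈ 0.0197, which is ≥ 0.01, so fail to reject H₀.
The data do not give significant evidence of a linear association between daily sodium intake and systolic blood pressure.

t = 2.0751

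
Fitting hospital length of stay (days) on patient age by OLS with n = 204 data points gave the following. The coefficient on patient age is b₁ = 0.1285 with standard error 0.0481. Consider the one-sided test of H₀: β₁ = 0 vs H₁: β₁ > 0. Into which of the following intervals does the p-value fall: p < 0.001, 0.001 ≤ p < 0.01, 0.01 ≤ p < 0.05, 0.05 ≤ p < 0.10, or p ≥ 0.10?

0.001 ≤ p < 0.01

t = 0.1285 / 0.0481 = 2.672.
df = n − 2 = 204 − 2 = 202.
One-sided p = P(T_{202} > t) ≈ 0.0041.
So 0.001 ≤ p < 0.01.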